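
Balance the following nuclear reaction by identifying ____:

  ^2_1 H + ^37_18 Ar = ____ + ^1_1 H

Ar-38

Conserve mass number: 2 + 37 = A + 1, so A = 38.
Conserve atomic number: 1 + 18 = Z + 1, so Z = 18.
Z = 18 is argon, so the species is ^38_18 Ar.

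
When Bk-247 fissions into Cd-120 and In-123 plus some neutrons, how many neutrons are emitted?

4

Conserve mass number: 247 = 120 + 123 + k, so k = 247 − 243 = 4.
Check atomic number: 97 = 48 + 49 + 0 = 97. ✓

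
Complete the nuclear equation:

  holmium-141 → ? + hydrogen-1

Dy-140

Conserve mass number: 141 = A + 1, so A = 140.
Conserve atomic number: 67 = Z + 1, so Z = 66.
Z = 66 is dysprosium, so the species is dysprosium-140.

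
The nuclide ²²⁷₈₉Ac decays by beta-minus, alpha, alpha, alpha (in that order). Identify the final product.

Po-215

Start: (A, Z) = (227, 89).
After β⁻: (227, 90).
After α: (223, 88).
After α: (219, 86).
After α: (215, 84).
Z = 84 is polonium.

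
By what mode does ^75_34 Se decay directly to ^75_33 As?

beta-plus decay or electron capture

ΔA = 75 − 75 = 0; ΔZ = 33 − 34 = -1.
A is unchanged and Z drops by 1 — a proton has become a neutron (β⁺ emission or electron capture).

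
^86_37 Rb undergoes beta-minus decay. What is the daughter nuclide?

Beta-minus decay: mass number changes by +0, atomic number by +1.
A: 86 = 86; Z: 37 + 1 = 38.
Z = 38 is strontium, so the daughter is ^86_38 Sr.

Sr-86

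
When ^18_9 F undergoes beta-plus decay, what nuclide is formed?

O-18

Beta-plus decay: mass number changes by +0, atomic number by -1.
A: 18 = 18; Z: 9 − 1 = 8.
Z = 8 is oxygen, so the daughter is ^18_8 O.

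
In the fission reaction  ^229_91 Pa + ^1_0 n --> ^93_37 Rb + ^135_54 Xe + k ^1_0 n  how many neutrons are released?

Conserve mass number: 230 = 93 + 135 + k, so k = 230 − 228 = 2.
Check atomic number: 91 = 37 + 54 + 0 = 91. ✓

2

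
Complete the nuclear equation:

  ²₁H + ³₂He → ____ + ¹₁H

He-4

Conserve mass number: 2 + 3 = A + 1, so A = 4.
Conserve atomic number: 1 + 2 = Z + 1, so Z = 2.
A = 4 and Z = 2 is ⁴₂He — an alpha particle.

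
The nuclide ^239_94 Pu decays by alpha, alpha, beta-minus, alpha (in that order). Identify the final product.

Ac-227

Start: (A, Z) = (239, 94).
After α: (235, 92).
After α: (231, 90).
After β⁻: (231, 91).
After α: (227, 89).
Z = 89 is actinium.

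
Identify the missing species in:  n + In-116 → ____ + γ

In-117

Conserve mass number: 1 + 116 = A + 0, so A = 117.
Conserve atomic number: 0 + 49 = Z + 0, so Z = 49.
Z = 49 is indium, so the species is In-117.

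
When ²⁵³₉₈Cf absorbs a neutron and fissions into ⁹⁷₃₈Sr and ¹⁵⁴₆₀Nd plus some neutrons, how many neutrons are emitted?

3

Conserve mass number: 254 = 97 + 154 + k, so k = 254 − 251 = 3.
Check atomic number: 98 = 38 + 60 + 0 = 98. ✓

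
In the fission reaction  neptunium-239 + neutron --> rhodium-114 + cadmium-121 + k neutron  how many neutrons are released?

5

Conserve mass number: 240 = 114 + 121 + k, so k = 240 − 235 = 5.
Check atomic number: 93 = 45 + 48 + 0 = 93. ✓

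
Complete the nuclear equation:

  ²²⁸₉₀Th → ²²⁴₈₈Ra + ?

Conserve mass number: 228 = 224 + A, so A = 4.
Conserve atomic number: 90 = 88 + Z, so Z = 2.
A = 4 and Z = 2 is ⁴₂He — an alpha particle.

alpha particle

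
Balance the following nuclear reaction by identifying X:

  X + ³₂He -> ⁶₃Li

triton

Conserve mass number: A + 3 = 6, so A = 3.
Conserve atomic number: Z + 2 = 3, so Z = 1.
A = 3 and Z = 1 is ³₁H — a triton.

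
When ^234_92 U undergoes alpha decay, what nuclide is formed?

Alpha decay: mass number changes by -4, atomic number by -2.
A: 234 − 4 = 230; Z: 92 − 2 = 90.
Z = 90 is thorium, so the daughter is ^230_90 Th.

Th-230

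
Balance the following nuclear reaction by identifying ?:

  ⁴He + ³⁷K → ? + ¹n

Sc-40

Conserve mass number: 4 + 37 = A + 1, so A = 40.
Conserve atomic number: 2 + 19 = Z + 0, so Z = 21.
Z = 21 is scandium, so the species is ⁴⁰Sc.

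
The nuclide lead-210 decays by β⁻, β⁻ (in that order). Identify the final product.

Po-210

Start: (A, Z) = (210, 82).
After β⁻: (210, 83).
After β⁻: (210, 84).
Z = 84 is polonium.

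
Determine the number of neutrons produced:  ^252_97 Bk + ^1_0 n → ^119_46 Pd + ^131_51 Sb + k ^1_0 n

3

Conserve mass number: 253 = 119 + 131 + k, so k = 253 − 250 = 3.
Check atomic number: 97 = 46 + 51 + 0 = 97. ✓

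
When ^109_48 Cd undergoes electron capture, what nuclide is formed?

Electron capture: mass number changes by +0, atomic number by -1.
A: 109 = 109; Z: 48 − 1 = 47.
Z = 47 is silver, so the daughter is ^109_47 Ag.

Ag-109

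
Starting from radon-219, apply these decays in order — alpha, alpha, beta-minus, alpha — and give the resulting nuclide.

Start: (A, Z) = (219, 86).
After α: (215, 84).
After α: (211, 82).
After β⁻: (211, 83).
After α: (207, 81).
Z = 81 is thallium.

Tl-207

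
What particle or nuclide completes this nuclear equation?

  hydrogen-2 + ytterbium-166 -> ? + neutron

Lu-167

Conserve mass number: 2 + 166 = A + 1, so A = 167.
Conserve atomic number: 1 + 70 = Z + 0, so Z = 71.
Z = 71 is lutetium, so the species is lutetium-167.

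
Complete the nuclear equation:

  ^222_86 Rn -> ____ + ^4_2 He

Conserve mass number: 222 = A + 4, so A = 218.
Conserve atomic number: 86 = Z + 2, so Z = 84.
Z = 84 is polonium, so the species is ^218_84 Po.

Po-218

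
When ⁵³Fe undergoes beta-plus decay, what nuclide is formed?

Beta-plus decay: mass number changes by +0, atomic number by -1.
A: 53 = 53; Z: 26 − 1 = 25.
Z = 25 is manganese, so the daughter is ⁵³Mn.

Mn-53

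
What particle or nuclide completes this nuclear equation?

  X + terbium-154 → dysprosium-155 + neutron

deuteron

Conserve mass number: A + 154 = 155 + 1, so A = 2.
Conserve atomic number: Z + 65 = 66 + 0, so Z = 1.
A = 2 and Z = 1 is hydrogen-2 — a deuteron.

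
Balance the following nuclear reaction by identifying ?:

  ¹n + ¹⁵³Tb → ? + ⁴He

Conserve mass number: 1 + 153 = A + 4, so A = 150.
Conserve atomic number: 0 + 65 = Z + 2, so Z = 63.
Z = 63 is europium, so the species is ¹⁵⁰Eu.

Eu-150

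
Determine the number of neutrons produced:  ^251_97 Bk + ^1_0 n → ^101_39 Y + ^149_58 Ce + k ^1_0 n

Conserve mass number: 252 = 101 + 149 + k, so k = 252 − 250 = 2.
Check atomic number: 97 = 39 + 58 + 0 = 97. ✓

2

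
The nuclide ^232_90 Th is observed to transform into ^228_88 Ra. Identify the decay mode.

ΔA = 228 − 232 = -4; ΔZ = 88 − 90 = -2.
A drops by 4 and Z drops by 2 — the signature of alpha emission.

alpha decay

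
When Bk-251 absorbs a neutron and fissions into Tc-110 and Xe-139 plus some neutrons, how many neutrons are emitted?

Conserve mass number: 252 = 110 + 139 + k, so k = 252 − 249 = 3.
Check atomic number: 97 = 43 + 54 + 0 = 97. ✓

3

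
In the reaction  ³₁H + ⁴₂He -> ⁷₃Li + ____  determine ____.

gamma ray

Conserve mass number: 3 + 4 = 7 + A, so A = 0.
Conserve atomic number: 1 + 2 = 3 + Z, so Z = 0.
A = 0 and Z = 0 is ⁰₀γ — a gamma ray.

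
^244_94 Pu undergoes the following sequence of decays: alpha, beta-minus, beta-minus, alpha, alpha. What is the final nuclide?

Th-232

Start: (A, Z) = (244, 94).
After α: (240, 92).
After β⁻: (240, 93).
After β⁻: (240, 94).
After α: (236, 92).
After α: (232, 90).
Z = 90 is thorium.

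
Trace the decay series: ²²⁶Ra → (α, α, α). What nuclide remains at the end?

Start: (A, Z) = (226, 88).
After α: (222, 86).
After α: (218, 84).
After α: (214, 82).
Z = 82 is lead.

Pb-214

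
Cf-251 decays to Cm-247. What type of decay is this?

alpha decay

ΔA = 247 − 251 = -4; ΔZ = 96 − 98 = -2.
A drops by 4 and Z drops by 2 — the signature of alpha emission.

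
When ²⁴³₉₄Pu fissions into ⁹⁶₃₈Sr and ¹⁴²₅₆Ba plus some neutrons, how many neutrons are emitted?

5

Conserve mass number: 243 = 96 + 142 + k, so k = 243 − 238 = 5.
Check atomic number: 94 = 38 + 56 + 0 = 94. ✓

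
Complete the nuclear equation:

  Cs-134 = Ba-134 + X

Conserve mass number: 134 = 134 + A, so A = 0.
Conserve atomic number: 55 = 56 + Z, so Z = -1.
A = 0 and Z = -1 is e⁻ — a beta-minus particle.

beta-minus particle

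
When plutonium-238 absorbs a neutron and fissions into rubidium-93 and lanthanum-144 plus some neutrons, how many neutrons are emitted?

2

Conserve mass number: 239 = 93 + 144 + k, so k = 239 − 237 = 2.
Check atomic number: 94 = 37 + 57 + 0 = 94. ✓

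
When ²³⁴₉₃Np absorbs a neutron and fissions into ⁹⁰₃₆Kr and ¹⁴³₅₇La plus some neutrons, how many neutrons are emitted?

Conserve mass number: 235 = 90 + 143 + k, so k = 235 − 233 = 2.
Check atomic number: 93 = 36 + 57 + 0 = 93. ✓

2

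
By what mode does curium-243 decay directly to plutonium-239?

ΔA = 239 − 243 = -4; ΔZ = 94 − 96 = -2.
A drops by 4 and Z drops by 2 — the signature of alpha emission.

alpha decay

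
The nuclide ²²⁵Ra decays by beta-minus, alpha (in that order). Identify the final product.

Start: (A, Z) = (225, 88).
After β⁻: (225, 89).
After α: (221, 87).
Z = 87 is francium.

Fr-221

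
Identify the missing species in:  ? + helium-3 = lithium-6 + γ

Conserve mass number: A + 3 = 6 + 0, so A = 3.
Conserve atomic number: Z + 2 = 3 + 0, so Z = 1.
A = 3 and Z = 1 is hydrogen-3 — a triton.

triton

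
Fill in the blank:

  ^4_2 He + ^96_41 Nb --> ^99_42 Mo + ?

proton

Conserve mass number: 4 + 96 = 99 + A, so A = 1.
Conserve atomic number: 2 + 41 = 42 + Z, so Z = 1.
A = 1 and Z = 1 is ^1_1 H — a proton.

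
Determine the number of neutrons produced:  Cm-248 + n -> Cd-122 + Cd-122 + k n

Conserve mass number: 249 = 122 + 122 + k, so k = 249 − 244 = 5.
Check atomic number: 96 = 48 + 48 + 0 = 96. ✓

5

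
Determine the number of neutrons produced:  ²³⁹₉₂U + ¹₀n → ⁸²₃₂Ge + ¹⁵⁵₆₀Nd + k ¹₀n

Conserve mass number: 240 = 82 + 155 + k, so k = 240 − 237 = 3.
Check atomic number: 92 = 32 + 60 + 0 = 92. ✓

3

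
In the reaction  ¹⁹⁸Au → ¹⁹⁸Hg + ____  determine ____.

beta-minus particle

Conserve mass number: 198 = 198 + A, so A = 0.
Conserve atomic number: 79 = 80 + Z, so Z = -1.
A = 0 and Z = -1 is e⁻ — a beta-minus particle.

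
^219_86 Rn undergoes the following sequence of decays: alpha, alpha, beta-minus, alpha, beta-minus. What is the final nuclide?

Pb-207

Start: (A, Z) = (219, 86).
After α: (215, 84).
After α: (211, 82).
After β⁻: (211, 83).
After α: (207, 81).
After β⁻: (207, 82).
Z = 82 is lead.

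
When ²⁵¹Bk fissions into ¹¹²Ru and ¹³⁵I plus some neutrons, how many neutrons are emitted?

4

Conserve mass number: 251 = 112 + 135 + k, so k = 251 − 247 = 4.
Check atomic number: 97 = 44 + 53 + 0 = 97. ✓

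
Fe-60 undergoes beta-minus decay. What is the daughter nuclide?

Co-60

Beta-minus decay: mass number changes by +0, atomic number by +1.
A: 60 = 60; Z: 26 + 1 = 27.
Z = 27 is cobalt, so the daughter is Co-60.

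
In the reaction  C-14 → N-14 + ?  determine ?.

Conserve mass number: 14 = 14 + A, so A = 0.
Conserve atomic number: 6 = 7 + Z, so Z = -1.
A = 0 and Z = -1 is e⁻ — a beta-minus particle.

beta-minus particle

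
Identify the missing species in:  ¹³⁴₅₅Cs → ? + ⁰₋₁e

Ba-134

Conserve mass number: 134 = A + 0, so A = 134.
Conserve atomic number: 55 = Z − 1, so Z = 56.
Z = 56 is barium, so the species is ¹³⁴₅₆Ba.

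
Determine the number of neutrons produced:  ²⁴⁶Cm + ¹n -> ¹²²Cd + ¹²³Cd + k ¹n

Conserve mass number: 247 = 122 + 123 + k, so k = 247 − 245 = 2.
Check atomic number: 96 = 48 + 48 + 0 = 96. ✓

2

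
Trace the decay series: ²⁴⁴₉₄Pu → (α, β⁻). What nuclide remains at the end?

Np-240

Start: (A, Z) = (244, 94).
After α: (240, 92).
After β⁻: (240, 93).
Z = 93 is neptunium.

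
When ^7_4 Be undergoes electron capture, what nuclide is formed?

Electron capture: mass number changes by +0, atomic number by -1.
A: 7 = 7; Z: 4 − 1 = 3.
Z = 3 is lithium, so the daughter is ^7_3 Li.

Li-7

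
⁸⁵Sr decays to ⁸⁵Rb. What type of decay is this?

beta-plus decay or electron capture

ΔA = 85 − 85 = 0; ΔZ = 37 − 38 = -1.
A is unchanged and Z drops by 1 — a proton has become a neutron (β⁺ emission or electron capture).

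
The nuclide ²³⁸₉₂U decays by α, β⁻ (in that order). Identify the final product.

Start: (A, Z) = (238, 92).
After α: (234, 90).
After β⁻: (234, 91).
Z = 91 is protactinium.

Pa-234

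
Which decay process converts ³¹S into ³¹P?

ΔA = 31 − 31 = 0; ΔZ = 15 − 16 = -1.
A is unchanged and Z drops by 1 — a proton has become a neutron (β⁺ emission or electron capture).

beta-plus decay or electron capture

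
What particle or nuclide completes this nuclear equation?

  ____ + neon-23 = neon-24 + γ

Conserve mass number: A + 23 = 24 + 0, so A = 1.
Conserve atomic number: Z + 10 = 10 + 0, so Z = 0.
A = 1 and Z = 0 is neutron — a neutron.

neutron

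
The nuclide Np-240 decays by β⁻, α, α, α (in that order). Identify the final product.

Ra-228

Start: (A, Z) = (240, 93).
After β⁻: (240, 94).
After α: (236, 92).
After α: (232, 90).
After α: (228, 88).
Z = 88 is radium.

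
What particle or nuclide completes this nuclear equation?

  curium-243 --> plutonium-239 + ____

alpha particle

Conserve mass number: 243 = 239 + A, so A = 4.
Conserve atomic number: 96 = 94 + Z, so Z = 2.
A = 4 and Z = 2 is helium-4 — an alpha particle.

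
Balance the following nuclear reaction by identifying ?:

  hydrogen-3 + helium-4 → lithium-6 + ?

Conserve mass number: 3 + 4 = 6 + A, so A = 1.
Conserve atomic number: 1 + 2 = 3 + Z, so Z = 0.
A = 1 and Z = 0 is neutron — a neutron.

neutron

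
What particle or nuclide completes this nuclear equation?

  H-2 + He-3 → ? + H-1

Conserve mass number: 2 + 3 = A + 1, so A = 4.
Conserve atomic number: 1 + 2 = Z + 1, so Z = 2.
A = 4 and Z = 2 is He-4 — an alpha particle.

He-4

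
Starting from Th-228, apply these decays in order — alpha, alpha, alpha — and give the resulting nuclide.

Start: (A, Z) = (228, 90).
After α: (224, 88).
After α: (220, 86).
After α: (216, 84).
Z = 84 is polonium.

Po-216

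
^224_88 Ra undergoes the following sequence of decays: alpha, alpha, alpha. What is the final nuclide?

Start: (A, Z) = (224, 88).
After α: (220, 86).
After α: (216, 84).
After α: (212, 82).
Z = 82 is lead.

Pb-212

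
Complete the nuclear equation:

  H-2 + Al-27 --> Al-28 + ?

Conserve mass number: 2 + 27 = 28 + A, so A = 1.
Conserve atomic number: 1 + 13 = 13 + Z, so Z = 1.
A = 1 and Z = 1 is H-1 — a proton.

proton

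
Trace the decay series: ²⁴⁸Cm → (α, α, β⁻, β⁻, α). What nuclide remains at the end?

Start: (A, Z) = (248, 96).
After α: (244, 94).
After α: (240, 92).
After β⁻: (240, 93).
After β⁻: (240, 94).
After α: (236, 92).
Z = 92 is uranium.

U-236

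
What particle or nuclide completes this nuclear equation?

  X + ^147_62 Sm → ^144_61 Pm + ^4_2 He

proton

Conserve mass number: A + 147 = 144 + 4, so A = 1.
Conserve atomic number: Z + 62 = 61 + 2, so Z = 1.
A = 1 and Z = 1 is ^1_1 H — a proton.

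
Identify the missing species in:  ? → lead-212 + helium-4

Po-216

Conserve mass number: A = 212 + 4, so A = 216.
Conserve atomic number: Z = 82 + 2, so Z = 84.
Z = 84 is polonium, so the species is polonium-216.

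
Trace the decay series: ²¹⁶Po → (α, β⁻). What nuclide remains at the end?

Start: (A, Z) = (216, 84).
After α: (212, 82).
After β⁻: (212, 83).
Z = 83 is bismuth.

Bi-212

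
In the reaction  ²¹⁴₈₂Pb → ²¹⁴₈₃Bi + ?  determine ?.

beta-minus particle

Conserve mass number: 214 = 214 + A, so A = 0.
Conserve atomic number: 82 = 83 + Z, so Z = -1.
A = 0 and Z = -1 is ⁰₋₁e — a beta-minus particle.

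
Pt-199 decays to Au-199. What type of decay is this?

beta-minus decay

ΔA = 199 − 199 = 0; ΔZ = 79 − 78 = +1.
A is unchanged and Z rises by 1 — a neutron has become a proton (β⁻ decay).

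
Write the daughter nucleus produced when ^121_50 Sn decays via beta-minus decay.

Sb-121

Beta-minus decay: mass number changes by +0, atomic number by +1.
A: 121 = 121; Z: 50 + 1 = 51.
Z = 51 is antimony, so the daughter is ^121_51 Sb.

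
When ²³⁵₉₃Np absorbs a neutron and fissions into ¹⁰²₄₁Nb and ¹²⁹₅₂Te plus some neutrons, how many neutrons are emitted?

5

Conserve mass number: 236 = 102 + 129 + k, so k = 236 − 231 = 5.
Check atomic number: 93 = 41 + 52 + 0 = 93. ✓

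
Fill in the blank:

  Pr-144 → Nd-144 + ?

beta-minus particle

Conserve mass number: 144 = 144 + A, so A = 0.
Conserve atomic number: 59 = 60 + Z, so Z = -1.
A = 0 and Z = -1 is e⁻ — a beta-minus particle.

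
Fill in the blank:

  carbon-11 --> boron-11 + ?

Conserve mass number: 11 = 11 + A, so A = 0.
Conserve atomic number: 6 = 5 + Z, so Z = 1.
A = 0 and Z = 1 is e⁺ — a positron.

positron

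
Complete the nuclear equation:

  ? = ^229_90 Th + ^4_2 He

Conserve mass number: A = 229 + 4, so A = 233.
Conserve atomic number: Z = 90 + 2, so Z = 92.
Z = 92 is uranium, so the species is ^233_92 U.

U-233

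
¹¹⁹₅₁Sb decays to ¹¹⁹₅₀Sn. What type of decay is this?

ΔA = 119 − 119 = 0; ΔZ = 50 − 51 = -1.
A is unchanged and Z drops by 1 — a proton has become a neutron (β⁺ emission or electron capture).

beta-plus decay or electron capture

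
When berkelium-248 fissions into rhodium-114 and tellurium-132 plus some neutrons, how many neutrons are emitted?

Conserve mass number: 248 = 114 + 132 + k, so k = 248 − 246 = 2.
Check atomic number: 97 = 45 + 52 + 0 = 97. ✓

2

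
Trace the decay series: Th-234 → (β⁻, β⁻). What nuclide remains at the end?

Start: (A, Z) = (234, 90).
After β⁻: (234, 91).
After β⁻: (234, 92).
Z = 92 is uranium.

U-234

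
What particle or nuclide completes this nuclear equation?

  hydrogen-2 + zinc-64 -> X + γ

Conserve mass number: 2 + 64 = A + 0, so A = 66.
Conserve atomic number: 1 + 30 = Z + 0, so Z = 31.
Z = 31 is gallium, so the species is gallium-66.

Ga-66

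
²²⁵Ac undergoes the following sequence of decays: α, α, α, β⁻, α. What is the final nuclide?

Pb-209

Start: (A, Z) = (225, 89).
After α: (221, 87).
After α: (217, 85).
After α: (213, 83).
After β⁻: (213, 84).
After α: (209, 82).
Z = 82 is lead.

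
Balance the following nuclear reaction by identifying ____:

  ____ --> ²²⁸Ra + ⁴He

Th-232

Conserve mass number: A = 228 + 4, so A = 232.
Conserve atomic number: Z = 88 + 2, so Z = 90.
Z = 90 is thorium, so the species is ²³²Th.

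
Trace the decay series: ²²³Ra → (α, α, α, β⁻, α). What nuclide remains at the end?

Start: (A, Z) = (223, 88).
After α: (219, 86).
After α: (215, 84).
After α: (211, 82).
After β⁻: (211, 83).
After α: (207, 81).
Z = 81 is thallium.

Tl-207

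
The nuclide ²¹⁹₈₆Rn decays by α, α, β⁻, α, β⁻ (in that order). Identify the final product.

Start: (A, Z) = (219, 86).
After α: (215, 84).
After α: (211, 82).
After β⁻: (211, 83).
After α: (207, 81).
After β⁻: (207, 82).
Z = 82 is lead.

Pb-207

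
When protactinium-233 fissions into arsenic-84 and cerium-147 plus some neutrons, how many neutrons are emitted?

2

Conserve mass number: 233 = 84 + 147 + k, so k = 233 − 231 = 2.
Check atomic number: 91 = 33 + 58 + 0 = 91. ✓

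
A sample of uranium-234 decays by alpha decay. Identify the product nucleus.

Alpha decay: mass number changes by -4, atomic number by -2.
A: 234 − 4 = 230; Z: 92 − 2 = 90.
Z = 90 is thorium, so the daughter is thorium-230.

Th-230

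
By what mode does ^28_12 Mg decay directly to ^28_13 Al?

beta-minus decay

ΔA = 28 − 28 = 0; ΔZ = 13 − 12 = +1.
A is unchanged and Z rises by 1 — a neutron has become a proton (β⁻ decay).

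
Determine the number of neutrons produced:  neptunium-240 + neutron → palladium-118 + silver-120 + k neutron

Conserve mass number: 241 = 118 + 120 + k, so k = 241 − 238 = 3.
Check atomic number: 93 = 46 + 47 + 0 = 93. ✓

3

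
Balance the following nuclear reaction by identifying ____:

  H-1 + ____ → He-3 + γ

deuteron

Conserve mass number: 1 + A = 3 + 0, so A = 2.
Conserve atomic number: 1 + Z = 2 + 0, so Z = 1.
A = 2 and Z = 1 is H-2 — a deuteron.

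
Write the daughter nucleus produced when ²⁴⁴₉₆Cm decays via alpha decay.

Pu-240

Alpha decay: mass number changes by -4, atomic number by -2.
A: 244 − 4 = 240; Z: 96 − 2 = 94.
Z = 94 is plutonium, so the daughter is ²⁴⁰₉₄Pu.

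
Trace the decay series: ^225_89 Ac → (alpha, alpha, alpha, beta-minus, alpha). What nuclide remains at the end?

Start: (A, Z) = (225, 89).
After α: (221, 87).
After α: (217, 85).
After α: (213, 83).
After β⁻: (213, 84).
After α: (209, 82).
Z = 82 is lead.

Pb-209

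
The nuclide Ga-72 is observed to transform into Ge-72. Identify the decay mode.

beta-minus decay

ΔA = 72 − 72 = 0; ΔZ = 32 − 31 = +1.
A is unchanged and Z rises by 1 — a neutron has become a proton (β⁻ decay).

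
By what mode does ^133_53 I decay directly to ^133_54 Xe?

beta-minus decay

ΔA = 133 − 133 = 0; ΔZ = 54 − 53 = +1.
A is unchanged and Z rises by 1 — a neutron has become a proton (β⁻ decay).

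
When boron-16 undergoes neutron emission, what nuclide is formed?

B-15

Neutron emission: mass number changes by -1, atomic number by +0.
A: 16 − 1 = 15; Z: 5 = 5.
Z = 5 is boron, so the daughter is boron-15.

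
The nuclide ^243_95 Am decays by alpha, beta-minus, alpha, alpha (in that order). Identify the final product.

Start: (A, Z) = (243, 95).
After α: (239, 93).
After β⁻: (239, 94).
After α: (235, 92).
After α: (231, 90).
Z = 90 is thorium.

Th-231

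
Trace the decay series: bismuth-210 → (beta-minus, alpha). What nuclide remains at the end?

Pb-206

Start: (A, Z) = (210, 83).
After β⁻: (210, 84).
After α: (206, 82).
Z = 82 is lead.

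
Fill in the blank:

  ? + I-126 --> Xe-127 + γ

Conserve mass number: A + 126 = 127 + 0, so A = 1.
Conserve atomic number: Z + 53 = 54 + 0, so Z = 1.
A = 1 and Z = 1 is H-1 — a proton.

proton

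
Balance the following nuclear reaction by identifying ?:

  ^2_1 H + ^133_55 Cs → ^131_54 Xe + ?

alpha particle

Conserve mass number: 2 + 133 = 131 + A, so A = 4.
Conserve atomic number: 1 + 55 = 54 + Z, so Z = 2.
A = 4 and Z = 2 is ^4_2 He — an alpha particle.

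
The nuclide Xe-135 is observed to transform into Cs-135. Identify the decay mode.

beta-minus decay

ΔA = 135 − 135 = 0; ΔZ = 55 − 54 = +1.
A is unchanged and Z rises by 1 — a neutron has become a proton (β⁻ decay).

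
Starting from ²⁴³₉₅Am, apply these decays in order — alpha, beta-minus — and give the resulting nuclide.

Pu-239

Start: (A, Z) = (243, 95).
After α: (239, 93).
After β⁻: (239, 94).
Z = 94 is plutonium.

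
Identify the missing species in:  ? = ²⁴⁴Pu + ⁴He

Cm-248

Conserve mass number: A = 244 + 4, so A = 248.
Conserve atomic number: Z = 94 + 2, so Z = 96.
Z = 96 is curium, so the species is ²⁴⁸Cm.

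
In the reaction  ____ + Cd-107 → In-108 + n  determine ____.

Conserve mass number: A + 107 = 108 + 1, so A = 2.
Conserve atomic number: Z + 48 = 49 + 0, so Z = 1.
A = 2 and Z = 1 is H-2 — a deuteron.

deuteron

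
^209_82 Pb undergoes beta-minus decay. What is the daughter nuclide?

Bi-209

Beta-minus decay: mass number changes by +0, atomic number by +1.
A: 209 = 209; Z: 82 + 1 = 83.
Z = 83 is bismuth, so the daughter is ^209_83 Bi.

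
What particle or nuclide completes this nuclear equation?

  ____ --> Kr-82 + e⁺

Rb-82

Conserve mass number: A = 82 + 0, so A = 82.
Conserve atomic number: Z = 36 + 1, so Z = 37.
Z = 37 is rubidium, so the species is Rb-82.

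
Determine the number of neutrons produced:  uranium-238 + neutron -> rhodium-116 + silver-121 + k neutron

Conserve mass number: 239 = 116 + 121 + k, so k = 239 − 237 = 2.
Check atomic number: 92 = 45 + 47 + 0 = 92. ✓

2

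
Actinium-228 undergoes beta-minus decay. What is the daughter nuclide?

Th-228

Beta-minus decay: mass number changes by +0, atomic number by +1.
A: 228 = 228; Z: 89 + 1 = 90.
Z = 90 is thorium, so the daughter is thorium-228.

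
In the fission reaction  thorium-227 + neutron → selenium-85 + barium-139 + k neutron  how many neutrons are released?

4

Conserve mass number: 228 = 85 + 139 + k, so k = 228 − 224 = 4.
Check atomic number: 90 = 34 + 56 + 0 = 90. ✓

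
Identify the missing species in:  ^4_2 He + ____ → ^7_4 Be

He-3

Conserve mass number: 4 + A = 7, so A = 3.
Conserve atomic number: 2 + Z = 4, so Z = 2.
Z = 2 is helium, so the species is ^3_2 He.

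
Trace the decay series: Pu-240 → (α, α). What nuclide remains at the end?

Start: (A, Z) = (240, 94).
After α: (236, 92).
After α: (232, 90).
Z = 90 is thorium.

Th-232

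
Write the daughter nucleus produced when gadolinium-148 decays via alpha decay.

Sm-144

Alpha decay: mass number changes by -4, atomic number by -2.
A: 148 − 4 = 144; Z: 64 − 2 = 62.
Z = 62 is samarium, so the daughter is samarium-144.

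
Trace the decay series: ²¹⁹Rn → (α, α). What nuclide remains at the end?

Start: (A, Z) = (219, 86).
After α: (215, 84).
After α: (211, 82).
Z = 82 is lead.

Pb-211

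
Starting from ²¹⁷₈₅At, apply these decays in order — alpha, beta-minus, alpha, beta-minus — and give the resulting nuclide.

Start: (A, Z) = (217, 85).
After α: (213, 83).
After β⁻: (213, 84).
After α: (209, 82).
After β⁻: (209, 83).
Z = 83 is bismuth.

Bi-209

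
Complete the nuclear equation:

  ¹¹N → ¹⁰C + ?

Conserve mass number: 11 = 10 + A, so A = 1.
Conserve atomic number: 7 = 6 + Z, so Z = 1.
A = 1 and Z = 1 is ¹H — a proton.

proton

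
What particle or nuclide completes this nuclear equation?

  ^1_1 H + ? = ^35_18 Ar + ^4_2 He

K-38

Conserve mass number: 1 + A = 35 + 4, so A = 38.
Conserve atomic number: 1 + Z = 18 + 2, so Z = 19.
Z = 19 is potassium, so the species is ^38_19 K.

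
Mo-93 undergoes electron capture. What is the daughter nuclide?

Nb-93

Electron capture: mass number changes by +0, atomic number by -1.
A: 93 = 93; Z: 42 − 1 = 41.
Z = 41 is niobium, so the daughter is Nb-93.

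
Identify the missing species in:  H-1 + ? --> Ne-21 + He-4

Conserve mass number: 1 + A = 21 + 4, so A = 24.
Conserve atomic number: 1 + Z = 10 + 2, so Z = 11.
Z = 11 is sodium, so the species is Na-24.

Na-24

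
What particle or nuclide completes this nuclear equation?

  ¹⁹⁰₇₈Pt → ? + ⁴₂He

Conserve mass number: 190 = A + 4, so A = 186.
Conserve atomic number: 78 = Z + 2, so Z = 76.
Z = 76 is osmium, so the species is ¹⁸⁶₇₆Os.

Os-186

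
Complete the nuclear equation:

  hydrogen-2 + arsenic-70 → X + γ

Se-72

Conserve mass number: 2 + 70 = A + 0, so A = 72.
Conserve atomic number: 1 + 33 = Z + 0, so Z = 34.
Z = 34 is selenium, so the species is selenium-72.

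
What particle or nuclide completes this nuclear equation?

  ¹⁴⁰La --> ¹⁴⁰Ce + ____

beta-minus particle

Conserve mass number: 140 = 140 + A, so A = 0.
Conserve atomic number: 57 = 58 + Z, so Z = -1.
A = 0 and Z = -1 is e⁻ — a beta-minus particle.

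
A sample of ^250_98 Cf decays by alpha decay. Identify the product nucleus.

Alpha decay: mass number changes by -4, atomic number by -2.
A: 250 − 4 = 246; Z: 98 − 2 = 96.
Z = 96 is curium, so the daughter is ^246_96 Cm.

Cm-246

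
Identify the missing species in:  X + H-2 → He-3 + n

deuteron

Conserve mass number: A + 2 = 3 + 1, so A = 2.
Conserve atomic number: Z + 1 = 2 + 0, so Z = 1.
A = 2 and Z = 1 is H-2 — a deuteron.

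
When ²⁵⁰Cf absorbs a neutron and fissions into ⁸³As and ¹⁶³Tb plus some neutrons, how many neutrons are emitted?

5

Conserve mass number: 251 = 83 + 163 + k, so k = 251 − 246 = 5.
Check atomic number: 98 = 33 + 65 + 0 = 98. ✓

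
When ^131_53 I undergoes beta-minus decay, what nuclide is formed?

Xe-131

Beta-minus decay: mass number changes by +0, atomic number by +1.
A: 131 = 131; Z: 53 + 1 = 54.
Z = 54 is xenon, so the daughter is ^131_54 Xe.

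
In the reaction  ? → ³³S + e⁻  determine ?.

P-33

Conserve mass number: A = 33 + 0, so A = 33.
Conserve atomic number: Z = 16 − 1, so Z = 15.
Z = 15 is phosphorus, so the species is ³³P.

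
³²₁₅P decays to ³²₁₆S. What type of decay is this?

beta-minus decay

ΔA = 32 − 32 = 0; ΔZ = 16 − 15 = +1.
A is unchanged and Z rises by 1 — a neutron has become a proton (β⁻ decay).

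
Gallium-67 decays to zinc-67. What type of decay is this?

beta-plus decay or electron capture

ΔA = 67 − 67 = 0; ΔZ = 30 − 31 = -1.
A is unchanged and Z drops by 1 — a proton has become a neutron (β⁺ emission or electron capture).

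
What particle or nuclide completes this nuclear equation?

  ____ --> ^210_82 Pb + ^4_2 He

Po-214

Conserve mass number: A = 210 + 4, so A = 214.
Conserve atomic number: Z = 82 + 2, so Z = 84.
Z = 84 is polonium, so the species is ^214_84 Po.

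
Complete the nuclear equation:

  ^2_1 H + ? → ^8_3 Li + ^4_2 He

Conserve mass number: 2 + A = 8 + 4, so A = 10.
Conserve atomic number: 1 + Z = 3 + 2, so Z = 4.
Z = 4 is beryllium, so the species is ^10_4 Be.

Be-10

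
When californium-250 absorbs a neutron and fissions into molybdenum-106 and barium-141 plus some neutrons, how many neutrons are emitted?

Conserve mass number: 251 = 106 + 141 + k, so k = 251 − 247 = 4.
Check atomic number: 98 = 42 + 56 + 0 = 98. ✓

4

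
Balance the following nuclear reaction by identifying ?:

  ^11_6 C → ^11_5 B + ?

positron

Conserve mass number: 11 = 11 + A, so A = 0.
Conserve atomic number: 6 = 5 + Z, so Z = 1.
A = 0 and Z = 1 is ^0_1 e — a positron.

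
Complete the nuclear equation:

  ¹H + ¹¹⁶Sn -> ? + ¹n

Conserve mass number: 1 + 116 = A + 1, so A = 116.
Conserve atomic number: 1 + 50 = Z + 0, so Z = 51.
Z = 51 is antimony, so the species is ¹¹⁶Sb.

Sb-116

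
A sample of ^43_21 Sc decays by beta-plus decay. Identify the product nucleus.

Ca-43

Beta-plus decay: mass number changes by +0, atomic number by -1.
A: 43 = 43; Z: 21 − 1 = 20.
Z = 20 is calcium, so the daughter is ^43_20 Ca.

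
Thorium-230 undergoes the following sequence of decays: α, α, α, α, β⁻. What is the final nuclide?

Bi-214

Start: (A, Z) = (230, 90).
After α: (226, 88).
After α: (222, 86).
After α: (218, 84).
After α: (214, 82).
After β⁻: (214, 83).
Z = 83 is bismuth.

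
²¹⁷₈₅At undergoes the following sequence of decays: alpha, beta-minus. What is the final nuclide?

Po-213

Start: (A, Z) = (217, 85).
After α: (213, 83).
After β⁻: (213, 84).
Z = 84 is polonium.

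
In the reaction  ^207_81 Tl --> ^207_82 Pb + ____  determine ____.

beta-minus particle

Conserve mass number: 207 = 207 + A, so A = 0.
Conserve atomic number: 81 = 82 + Z, so Z = -1.
A = 0 and Z = -1 is ^0_-1 e — a beta-minus particle.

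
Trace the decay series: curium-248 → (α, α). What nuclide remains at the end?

Start: (A, Z) = (248, 96).
After α: (244, 94).
After α: (240, 92).
Z = 92 is uranium.

U-240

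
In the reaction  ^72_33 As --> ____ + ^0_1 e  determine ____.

Ge-72

Conserve mass number: 72 = A + 0, so A = 72.
Conserve atomic number: 33 = Z + 1, so Z = 32.
Z = 32 is germanium, so the species is ^72_32 Ge.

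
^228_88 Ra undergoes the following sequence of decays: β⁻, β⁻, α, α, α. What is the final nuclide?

Start: (A, Z) = (228, 88).
After β⁻: (228, 89).
After β⁻: (228, 90).
After α: (224, 88).
After α: (220, 86).
After α: (216, 84).
Z = 84 is polonium.

Po-216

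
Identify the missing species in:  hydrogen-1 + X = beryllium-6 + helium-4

B-9

Conserve mass number: 1 + A = 6 + 4, so A = 9.
Conserve atomic number: 1 + Z = 4 + 2, so Z = 5.
Z = 5 is boron, so the species is boron-9.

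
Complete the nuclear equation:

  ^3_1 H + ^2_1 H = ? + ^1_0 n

Conserve mass number: 3 + 2 = A + 1, so A = 4.
Conserve atomic number: 1 + 1 = Z + 0, so Z = 2.
A = 4 and Z = 2 is ^4_2 He — an alpha particle.

He-4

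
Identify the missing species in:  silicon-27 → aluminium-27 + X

Conserve mass number: 27 = 27 + A, so A = 0.
Conserve atomic number: 14 = 13 + Z, so Z = 1.
A = 0 and Z = 1 is e⁺ — a positron.

positron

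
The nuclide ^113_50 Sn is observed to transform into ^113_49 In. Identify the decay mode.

ΔA = 113 − 113 = 0; ΔZ = 49 − 50 = -1.
A is unchanged and Z drops by 1 — a proton has become a neutron (β⁺ emission or electron capture).

beta-plus decay or electron capture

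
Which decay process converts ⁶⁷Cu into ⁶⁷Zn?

ΔA = 67 − 67 = 0; ΔZ = 30 − 29 = +1.
A is unchanged and Z rises by 1 — a neutron has become a proton (β⁻ decay).

beta-minus decay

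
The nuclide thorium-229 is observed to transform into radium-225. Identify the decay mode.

ΔA = 225 − 229 = -4; ΔZ = 88 − 90 = -2.
A drops by 4 and Z drops by 2 — the signature of alpha emission.

alpha decay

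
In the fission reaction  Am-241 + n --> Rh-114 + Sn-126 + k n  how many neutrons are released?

2

Conserve mass number: 242 = 114 + 126 + k, so k = 242 − 240 = 2.
Check atomic number: 95 = 45 + 50 + 0 = 95. ✓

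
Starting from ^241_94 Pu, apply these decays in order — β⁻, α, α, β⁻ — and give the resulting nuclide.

U-233

Start: (A, Z) = (241, 94).
After β⁻: (241, 95).
After α: (237, 93).
After α: (233, 91).
After β⁻: (233, 92).
Z = 92 is uranium.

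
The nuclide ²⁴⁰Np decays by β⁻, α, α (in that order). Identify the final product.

Start: (A, Z) = (240, 93).
After β⁻: (240, 94).
After α: (236, 92).
After α: (232, 90).
Z = 90 is thorium.

Th-232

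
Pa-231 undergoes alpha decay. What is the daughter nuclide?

Alpha decay: mass number changes by -4, atomic number by -2.
A: 231 − 4 = 227; Z: 91 − 2 = 89.
Z = 89 is actinium, so the daughter is Ac-227.

Ac-227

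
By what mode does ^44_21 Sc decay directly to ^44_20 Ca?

beta-plus decay or electron capture

ΔA = 44 − 44 = 0; ΔZ = 20 − 21 = -1.
A is unchanged and Z drops by 1 — a proton has become a neutron (β⁺ emission or electron capture).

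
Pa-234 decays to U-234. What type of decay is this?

ΔA = 234 − 234 = 0; ΔZ = 92 − 91 = +1.
A is unchanged and Z rises by 1 — a neutron has become a proton (β⁻ decay).

beta-minus decay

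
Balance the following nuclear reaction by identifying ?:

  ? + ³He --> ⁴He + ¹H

Conserve mass number: A + 3 = 4 + 1, so A = 2.
Conserve atomic number: Z + 2 = 2 + 1, so Z = 1.
A = 2 and Z = 1 is ²H — a deuteron.

deuteron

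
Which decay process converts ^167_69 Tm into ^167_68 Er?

beta-plus decay or electron capture

ΔA = 167 − 167 = 0; ΔZ = 68 − 69 = -1.
A is unchanged and Z drops by 1 — a proton has become a neutron (β⁺ emission or electron capture).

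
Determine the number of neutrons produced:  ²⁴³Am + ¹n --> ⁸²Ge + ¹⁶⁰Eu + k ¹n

2

Conserve mass number: 244 = 82 + 160 + k, so k = 244 − 242 = 2.
Check atomic number: 95 = 32 + 63 + 0 = 95. ✓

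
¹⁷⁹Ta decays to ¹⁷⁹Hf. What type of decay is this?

ΔA = 179 − 179 = 0; ΔZ = 72 − 73 = -1.
A is unchanged and Z drops by 1 — a proton has become a neutron (β⁺ emission or electron capture).

beta-plus decay or electron capture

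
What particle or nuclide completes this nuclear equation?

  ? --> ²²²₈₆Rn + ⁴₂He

Conserve mass number: A = 222 + 4, so A = 226.
Conserve atomic number: Z = 86 + 2, so Z = 88.
Z = 88 is radium, so the species is ²²⁶₈₈Ra.

Ra-226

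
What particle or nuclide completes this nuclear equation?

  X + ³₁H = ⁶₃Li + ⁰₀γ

Conserve mass number: A + 3 = 6 + 0, so A = 3.
Conserve atomic number: Z + 1 = 3 + 0, so Z = 2.
Z = 2 is helium, so the species is ³₂He.

He-3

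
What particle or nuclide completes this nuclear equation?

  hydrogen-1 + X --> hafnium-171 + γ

Conserve mass number: 1 + A = 171 + 0, so A = 170.
Conserve atomic number: 1 + Z = 72 + 0, so Z = 71.
Z = 71 is lutetium, so the species is lutetium-170.

Lu-170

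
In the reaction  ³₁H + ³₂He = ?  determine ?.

Conserve mass number: 3 + 3 = A, so A = 6.
Conserve atomic number: 1 + 2 = Z, so Z = 3.
Z = 3 is lithium, so the species is ⁶₃Li.

Li-6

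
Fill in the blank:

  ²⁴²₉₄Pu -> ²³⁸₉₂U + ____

alpha particle

Conserve mass number: 242 = 238 + A, so A = 4.
Conserve atomic number: 94 = 92 + Z, so Z = 2.
A = 4 and Z = 2 is ⁴₂He — an alpha particle.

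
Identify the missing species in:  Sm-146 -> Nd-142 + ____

alpha particle

Conserve mass number: 146 = 142 + A, so A = 4.
Conserve atomic number: 62 = 60 + Z, so Z = 2.
A = 4 and Z = 2 is He-4 — an alpha particle.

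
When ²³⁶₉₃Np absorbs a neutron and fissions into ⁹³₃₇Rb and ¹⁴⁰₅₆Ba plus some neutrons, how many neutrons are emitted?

Conserve mass number: 237 = 93 + 140 + k, so k = 237 − 233 = 4.
Check atomic number: 93 = 37 + 56 + 0 = 93. ✓

4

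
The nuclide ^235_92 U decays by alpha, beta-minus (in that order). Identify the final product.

Start: (A, Z) = (235, 92).
After α: (231, 90).
After β⁻: (231, 91).
Z = 91 is protactinium.

Pa-231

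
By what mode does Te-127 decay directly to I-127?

beta-minus decay

ΔA = 127 − 127 = 0; ΔZ = 53 − 52 = +1.
A is unchanged and Z rises by 1 — a neutron has become a proton (β⁻ decay).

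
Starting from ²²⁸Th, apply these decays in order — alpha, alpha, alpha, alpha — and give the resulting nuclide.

Pb-212

Start: (A, Z) = (228, 90).
After α: (224, 88).
After α: (220, 86).
After α: (216, 84).
After α: (212, 82).
Z = 82 is lead.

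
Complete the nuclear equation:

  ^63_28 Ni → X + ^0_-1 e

Conserve mass number: 63 = A + 0, so A = 63.
Conserve atomic number: 28 = Z − 1, so Z = 29.
Z = 29 is copper, so the species is ^63_29 Cu.

Cu-63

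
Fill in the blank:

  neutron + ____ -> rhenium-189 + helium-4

Conserve mass number: 1 + A = 189 + 4, so A = 192.
Conserve atomic number: 0 + Z = 75 + 2, so Z = 77.
Z = 77 is iridium, so the species is iridium-192.

Ir-192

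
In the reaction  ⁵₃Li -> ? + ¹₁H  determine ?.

Conserve mass number: 5 = A + 1, so A = 4.
Conserve atomic number: 3 = Z + 1, so Z = 2.
A = 4 and Z = 2 is ⁴₂He — an alpha particle.

He-4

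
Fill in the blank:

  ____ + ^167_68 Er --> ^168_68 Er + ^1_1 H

Conserve mass number: A + 167 = 168 + 1, so A = 2.
Conserve atomic number: Z + 68 = 68 + 1, so Z = 1.
A = 2 and Z = 1 is ^2_1 H — a deuteron.

deuteron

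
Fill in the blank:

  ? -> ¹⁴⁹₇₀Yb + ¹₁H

Conserve mass number: A = 149 + 1, so A = 150.
Conserve atomic number: Z = 70 + 1, so Z = 71.
Z = 71 is lutetium, so the species is ¹⁵⁰₇₁Lu.

Lu-150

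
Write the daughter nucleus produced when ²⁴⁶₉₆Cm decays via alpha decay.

Alpha decay: mass number changes by -4, atomic number by -2.
A: 246 − 4 = 242; Z: 96 − 2 = 94.
Z = 94 is plutonium, so the daughter is ²⁴²₉₄Pu.

Pu-242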